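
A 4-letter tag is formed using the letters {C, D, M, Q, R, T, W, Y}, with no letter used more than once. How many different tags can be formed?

1680

Choose and order 4 of the 8 symbols: the first letter has 8 options, the next 7, then 6, 5.
That product is 8 × 7 × 6 × 5 = 1680.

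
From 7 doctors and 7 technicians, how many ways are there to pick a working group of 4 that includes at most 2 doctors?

Split by how many doctors are chosen (0 through 2).
Sum: C(7,0)·C(7,4) + C(7,1)·C(7,3) + C(7,2)·C(7,2) = 35 + 245 + 441 = 721.

721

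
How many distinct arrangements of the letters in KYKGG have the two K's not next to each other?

18

There are 5!/(2!·2!) = 30 arrangements of KYKGG in total.
If the two K's are adjacent, glue them into one block, leaving 4 items to arrange: (4)!/(2!) = 12 ways.
Hence 30 − 12 = 18.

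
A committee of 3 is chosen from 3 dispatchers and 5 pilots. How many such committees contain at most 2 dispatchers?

Split by how many dispatchers are chosen (0 through 2).
Sum: C(3,0)·C(5,3) + C(3,1)·C(5,2) + C(3,2)·C(5,1) = 10 + 30 + 15 = 55.

55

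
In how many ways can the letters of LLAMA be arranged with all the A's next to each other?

12

Treat the 2 copies of A as a single block. The multiset to arrange is then {AA, L, L, M}, 4 items in all.
That gives (4)!/(2!) = 12 arrangements.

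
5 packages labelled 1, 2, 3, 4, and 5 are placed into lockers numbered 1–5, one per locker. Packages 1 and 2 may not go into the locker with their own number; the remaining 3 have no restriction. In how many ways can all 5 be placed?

78

Let Aᵢ (for i ∈ {1, 2}) be the placements that put package i in its forbidden locker. Any j of these fix j positions, leaving (5−j)! ways to fill the rest, and there are C(2,j) ways to pick which j.
By inclusion–exclusion, the number of valid placements is Σ_{j=0}^{2} (−1)^j C(2,j)·(5−j)!.
Computing: 120 − 48 + 6 = 78.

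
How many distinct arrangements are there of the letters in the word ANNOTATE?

5040

ANNOTATE has 8 letters with A appearing twice, N appearing twice, and T appearing twice.
The number of distinct arrangements is 8!/(2!·2!·2!) = 40320/8 = 5040.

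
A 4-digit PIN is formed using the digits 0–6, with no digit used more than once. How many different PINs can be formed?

With no repetition, fill the 4 digits in order: 7 choices, then 6, down to 4.
That product is 7 × 6 × 5 × 4 = 840.

840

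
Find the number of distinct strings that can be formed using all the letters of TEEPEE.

30

TEEPEE has 6 letters with E appearing 4 times.
The number of distinct arrangements is 6!/(4!) = 720/24 = 30.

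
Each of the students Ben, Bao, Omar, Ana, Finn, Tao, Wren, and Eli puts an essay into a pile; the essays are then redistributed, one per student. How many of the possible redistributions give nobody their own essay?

Let Aᵢ be the assignments in which student i gets their own essay. We want the size of the complement of A₁∪…∪A_8.
By inclusion–exclusion this is Σ_{j=0}^{8} (−1)^j C(8,j)·(8−j)!.
Computing: 40320 − 40320 + 20160 − 6720 + 1680 − 336 + 56 − 8 + 1 = 14833.

14833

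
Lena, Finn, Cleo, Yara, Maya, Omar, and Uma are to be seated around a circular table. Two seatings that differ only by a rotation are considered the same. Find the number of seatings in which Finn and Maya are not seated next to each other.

480

All circular seatings of 7 people number (6)! = 720.
Seatings with Finn beside Maya: treat them as a block with 2 internal orders, giving 2 × (5)! = 240.
Subtracting, 720 − 240 = 480.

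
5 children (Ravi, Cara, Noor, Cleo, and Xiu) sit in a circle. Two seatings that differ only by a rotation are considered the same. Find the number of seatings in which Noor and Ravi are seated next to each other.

12

Glue Noor and Ravi into a block (2 internal orders). Seating 4 units around a circle gives (3)! arrangements.
So 2 × (3)! = 2 × 6 = 12.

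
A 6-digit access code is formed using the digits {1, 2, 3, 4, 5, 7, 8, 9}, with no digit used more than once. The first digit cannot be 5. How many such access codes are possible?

The first digit has 8−1 = 7 choices (anything except 5).
The remaining 5 digits are filled from the other 7 symbols without repetition: 7 × 6 × 5 × 4 × 3 = 2520.
Total: 7 × 2520 = 17640.

17640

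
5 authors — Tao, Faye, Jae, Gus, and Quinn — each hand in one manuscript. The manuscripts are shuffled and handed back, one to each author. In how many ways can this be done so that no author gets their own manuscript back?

44

Let Aᵢ be the assignments in which author i gets their own manuscript. We want the size of the complement of A₁∪…∪A_5.
By inclusion–exclusion this is Σ_{j=0}^{5} (−1)^j C(5,j)·(5−j)!.
Computing: 120 − 120 + 60 − 20 + 5 − 1 = 44.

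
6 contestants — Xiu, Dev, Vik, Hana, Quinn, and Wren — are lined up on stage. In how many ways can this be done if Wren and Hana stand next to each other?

240

Treat {Wren, Hana} as a single unit. There are 5 units to order, and the pair itself can be ordered 2 ways.
So the count is 2·(5)! = 240.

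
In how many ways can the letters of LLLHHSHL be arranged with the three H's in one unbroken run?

30

Treat the 3 copies of H as a single block. The multiset to arrange is then {HHH, L, L, L, L, S}, 6 items in all.
That gives (6)!/(4!) = 30 arrangements.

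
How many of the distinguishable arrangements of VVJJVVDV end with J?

Fix J in the last position and arrange the remaining 7 letters.
Those 7 letters have V appearing 5 times, giving (7)!/(5!) = 42.

42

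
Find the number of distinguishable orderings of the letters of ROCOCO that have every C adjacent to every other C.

Treat the 2 copies of C as a single block. The multiset to arrange is then {CC, O, O, O, R}, 5 items in all.
That gives (5)!/(3!) = 20 arrangements.

20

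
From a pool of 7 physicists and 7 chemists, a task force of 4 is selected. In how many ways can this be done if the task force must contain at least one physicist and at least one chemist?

Unrestricted: C(14,4) = 1001 ways to pick any 4 of the 14.
Subtract selections that omit an entire group: no physicists → C(7,4) = 35; no chemists → C(7,4) = 35.
Both groups omitted at once is impossible, so 1001 − 70 = 931.

931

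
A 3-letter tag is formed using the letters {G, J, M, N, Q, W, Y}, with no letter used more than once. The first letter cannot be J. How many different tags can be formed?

The first letter has 7−1 = 6 choices (anything except J).
The remaining 2 letters are filled from the other 6 symbols without repetition: 6 × 5 = 30.
Total: 6 × 30 = 180.

180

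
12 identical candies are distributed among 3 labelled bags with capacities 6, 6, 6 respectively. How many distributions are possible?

28

Without the upper bounds there are C(14,2) = 91 ways to split 12 among 3 bags.
Subtract solutions that violate a single cap (substitute x_i' = x_i − (cap_i+1)): x_1 ≥ 7 gives C(7,2) = 21; x_2 ≥ 7 gives C(7,2) = 21; x_3 ≥ 7 gives C(7,2) = 21. Together 63.
No two caps can be exceeded simultaneously, so the pair terms are all 0.
By inclusion–exclusion the count is 91 − 63 + 0 = 28.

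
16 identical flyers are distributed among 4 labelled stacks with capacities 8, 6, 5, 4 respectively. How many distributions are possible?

Ignoring the caps, the number of non-negative solutions to x_1+…+x_4 = 16 is C(19,3) = 969.
Subtract solutions that violate a single cap (substitute x_i' = x_i − (cap_i+1)): x_1 ≥ 9 gives C(10,3) = 120; x_2 ≥ 7 gives C(12,3) = 220; x_3 ≥ 6 gives C(13,3) = 286; x_4 ≥ 5 gives C(14,3) = 364. Together 990.
Add back pairs where two caps are both exceeded: 1 + 4 + 10 + 20 + 35 + 56 = 126.
By inclusion–exclusion the count is 969 − 990 + 126 = 105.

105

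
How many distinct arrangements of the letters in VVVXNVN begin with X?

Fix X in the first position and arrange the remaining 6 letters.
Those 6 letters have N appearing twice and V appearing 4 times, giving (6)!/(4!·2!) = 15.

15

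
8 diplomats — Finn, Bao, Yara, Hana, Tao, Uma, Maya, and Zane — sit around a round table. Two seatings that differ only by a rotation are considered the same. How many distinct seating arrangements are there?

5040

Fix one person's seat to break rotational symmetry; the remaining 7 people can be arranged in (7)! = 5040 ways.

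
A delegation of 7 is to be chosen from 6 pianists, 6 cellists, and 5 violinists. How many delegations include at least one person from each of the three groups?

With no constraint there are C(17,7) = 19448 possible selections.
Selections missing a whole group: no pianists → C(11,7) = 330; no cellists → C(11,7) = 330; no violinists → C(12,7) = 792.
Add back selections omitting two groups (i.e. drawn from a single group): C(6,7) + C(6,7) + C(5,7) = 0.
By inclusion–exclusion: 19448 − 1452 + 0 = 17996.

17996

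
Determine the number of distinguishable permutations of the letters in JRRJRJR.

Letter multiplicities in JRRJRJR: J×3, R×4.
So there are 7! / (4!·3!) = 35 distinguishable arrangements.

35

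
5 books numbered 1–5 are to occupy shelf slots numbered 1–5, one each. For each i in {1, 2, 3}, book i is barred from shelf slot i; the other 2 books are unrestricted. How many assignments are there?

64

Let Aᵢ (for i ∈ {1, 2, 3}) be the placements that put book i in its forbidden shelf slot. Any j of these fix j positions, leaving (5−j)! ways to fill the rest, and there are C(3,j) ways to pick which j.
By inclusion–exclusion, the number of valid placements is Σ_{j=0}^{3} (−1)^j C(3,j)·(5−j)!.
Computing: 120 − 72 + 18 − 2 = 64.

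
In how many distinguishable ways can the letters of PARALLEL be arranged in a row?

PARALLEL has 8 letters with A appearing twice and L appearing 3 times.
The number of distinct arrangements is 8!/(3!·2!) = 40320/12 = 3360.

3360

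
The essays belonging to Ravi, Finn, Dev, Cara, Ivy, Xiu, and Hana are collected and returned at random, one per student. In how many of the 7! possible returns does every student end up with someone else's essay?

Let Aᵢ be the assignments in which student i gets their own essay. We want the size of the complement of A₁∪…∪A_7.
By inclusion–exclusion this is Σ_{j=0}^{7} (−1)^j C(7,j)·(7−j)!.
Computing: 5040 − 5040 + 2520 − 840 + 210 − 42 + 7 − 1 = 1854.

1854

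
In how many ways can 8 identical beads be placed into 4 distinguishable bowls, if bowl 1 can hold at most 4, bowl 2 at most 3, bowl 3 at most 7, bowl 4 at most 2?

Ignoring the caps, the number of non-negative solutions to x_1+…+x_4 = 8 is C(11,3) = 165.
Subtract solutions that violate a single cap (substitute x_i' = x_i − (cap_i+1)): x_1 ≥ 5 gives C(6,3) = 20; x_2 ≥ 4 gives C(7,3) = 35; x_3 ≥ 8 gives C(3,3) = 1; x_4 ≥ 3 gives C(8,3) = 56. Together 112.
Add back pairs where two caps are both exceeded: 0 + 0 + 1 + 0 + 4 + 0 = 5.
By inclusion–exclusion the count is 165 − 112 + 5 = 58.

58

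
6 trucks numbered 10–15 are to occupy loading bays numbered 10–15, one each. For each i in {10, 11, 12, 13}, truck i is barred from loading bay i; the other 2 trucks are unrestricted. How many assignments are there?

362

Let Aᵢ (for 10 ≤ i ≤ 13) be the placements that put truck i in its forbidden loading bay. Any j of these fix j positions, leaving (6−j)! ways to fill the rest, and there are C(4,j) ways to pick which j.
By inclusion–exclusion, the number of valid placements is Σ_{j=0}^{4} (−1)^j C(4,j)·(6−j)!.
Computing: 720 − 480 + 144 − 24 + 2 = 362.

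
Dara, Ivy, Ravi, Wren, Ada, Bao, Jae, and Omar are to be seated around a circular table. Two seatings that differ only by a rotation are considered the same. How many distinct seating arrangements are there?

Around a circle, 8 distinct people have 8!/8 = (7)! = 5040 rotationally distinct seatings.

5040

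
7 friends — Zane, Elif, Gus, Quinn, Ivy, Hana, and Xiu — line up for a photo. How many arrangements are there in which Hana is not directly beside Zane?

Of the 7! = 5040 arrangements, those with Hana and Zane adjacent number 2 × 6! = 1440 (treat the pair as a block with 2 internal orders).
So 5040 − 1440 = 3600 arrangements keep them apart.

3600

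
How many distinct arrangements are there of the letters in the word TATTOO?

60

The 6 letters of TATTOO have repeats: O appearing twice and T appearing 3 times.
Dividing 6! = 720 by 3!·2! = 12 for the repeated letters gives 60.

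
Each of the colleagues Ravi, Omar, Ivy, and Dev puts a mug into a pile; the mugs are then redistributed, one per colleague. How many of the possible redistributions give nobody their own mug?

9

Count assignments avoiding every fixed point. For any j of the 4 colleagues fixed to their own mug, the other 4−j can be arranged in (4−j)! ways.
By inclusion–exclusion this is Σ_{j=0}^{4} (−1)^j C(4,j)·(4−j)!.
Computing: 24 − 24 + 12 − 4 + 1 = 9.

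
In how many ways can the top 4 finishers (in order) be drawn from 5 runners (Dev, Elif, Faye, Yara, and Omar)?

120

This is an ordered selection of 4 from 5: P(5,4).
That gives 5 × 4 × 3 × 2 = 120.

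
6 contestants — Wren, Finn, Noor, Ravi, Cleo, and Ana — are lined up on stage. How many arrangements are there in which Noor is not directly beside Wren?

480

Of the 6! = 720 arrangements, those with Noor and Wren adjacent number 2 × 5! = 240 (treat the pair as a block with 2 internal orders).
So 720 − 240 = 480 arrangements keep them apart.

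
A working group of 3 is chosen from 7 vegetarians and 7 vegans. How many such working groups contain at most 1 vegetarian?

182

Split by how many vegetarians are chosen (0 through 1).
Sum: C(7,0)·C(7,3) + C(7,1)·C(7,2) = 35 + 147 = 182.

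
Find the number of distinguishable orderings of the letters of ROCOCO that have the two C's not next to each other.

Total arrangements of ROCOCO: 6!/(3!·2!) = 60.
If the two C's are adjacent, glue them into one block, leaving 5 items to arrange: (5)!/(3!) = 20 ways.
Hence 60 − 20 = 40.

40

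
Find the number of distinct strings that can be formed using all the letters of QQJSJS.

Letter multiplicities in QQJSJS: J×2, Q×2, S×2.
So there are 6! / (2!·2!·2!) = 90 distinguishable arrangements.

90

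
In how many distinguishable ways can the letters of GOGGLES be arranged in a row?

840

GOGGLES has 7 letters with G appearing 3 times.
So there are 7! / (3!) = 840 distinguishable arrangements.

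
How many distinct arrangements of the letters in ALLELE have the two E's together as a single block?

20

Treat the 2 copies of E as a single block. The multiset to arrange is then {EE, A, L, L, L}, 5 items in all.
That gives (5)!/(3!) = 20 arrangements.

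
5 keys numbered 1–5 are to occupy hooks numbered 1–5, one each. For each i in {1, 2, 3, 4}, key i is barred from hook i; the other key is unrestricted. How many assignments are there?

Let Aᵢ (for 1 ≤ i ≤ 4) be the placements that put key i in its forbidden hook. Any j of these fix j positions, leaving (5−j)! ways to fill the rest, and there are C(4,j) ways to pick which j.
By inclusion–exclusion, the number of valid placements is Σ_{j=0}^{4} (−1)^j C(4,j)·(5−j)!.
Computing: 120 − 96 + 36 − 8 + 1 = 53.

53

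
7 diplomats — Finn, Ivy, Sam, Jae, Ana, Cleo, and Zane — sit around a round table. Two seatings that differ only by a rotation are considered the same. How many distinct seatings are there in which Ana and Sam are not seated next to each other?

All circular seatings of 7 people number (6)! = 720.
Seatings with Ana beside Sam: treat them as a block with 2 internal orders, giving 2 × (5)! = 240.
Subtracting, 720 − 240 = 480.

480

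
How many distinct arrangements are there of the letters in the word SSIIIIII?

28

SSIIIIII has 8 letters with I appearing 6 times and S appearing twice.
The number of distinct arrangements is 8!/(6!·2!) = 40320/1440 = 28.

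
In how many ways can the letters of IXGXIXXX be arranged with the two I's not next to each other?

There are 8!/(5!·2!) = 168 arrangements of IXGXIXXX in total.
Arrangements with the I's together: treat II as one letter, giving (7)!/(5!) = 42.
Subtracting, 168 − 42 = 126 arrangements keep the I's apart.

126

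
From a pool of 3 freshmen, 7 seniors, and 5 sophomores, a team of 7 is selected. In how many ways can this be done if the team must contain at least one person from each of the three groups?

5516

Unrestricted: C(15,7) = 6435 ways to pick any 7 of the 15.
Subtract selections that omit an entire group: no freshmen → C(12,7) = 792; no seniors → C(8,7) = 8; no sophomores → C(10,7) = 120.
Add back selections omitting two groups (i.e. drawn from a single group): C(3,7) + C(7,7) + C(5,7) = 1.
By inclusion–exclusion: 6435 − 920 + 1 = 5516.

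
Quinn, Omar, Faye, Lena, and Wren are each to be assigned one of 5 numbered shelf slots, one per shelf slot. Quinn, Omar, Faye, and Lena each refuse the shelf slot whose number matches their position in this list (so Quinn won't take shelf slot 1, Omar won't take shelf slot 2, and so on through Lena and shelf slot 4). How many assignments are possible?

Let Aᵢ (for 1 ≤ i ≤ 4) be the placements that put person i in their forbidden shelf slot. Any j of these fix j positions, leaving (5−j)! ways to fill the rest, and there are C(4,j) ways to pick which j.
By inclusion–exclusion, the number of valid placements is Σ_{j=0}^{4} (−1)^j C(4,j)·(5−j)!.
Computing: 120 − 96 + 36 − 8 + 1 = 53.

53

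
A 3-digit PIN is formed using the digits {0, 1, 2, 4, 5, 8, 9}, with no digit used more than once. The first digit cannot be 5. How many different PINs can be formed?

The first digit has 7−1 = 6 choices (anything except 5).
The remaining 2 digits are filled from the other 6 symbols without repetition: 6 × 5 = 30.
Total: 6 × 30 = 180.

180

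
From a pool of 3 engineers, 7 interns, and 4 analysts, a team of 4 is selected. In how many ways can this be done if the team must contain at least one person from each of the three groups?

462

With no constraint there are C(14,4) = 1001 possible selections.
Subtract selections that omit an entire group: no engineers → C(11,4) = 330; no interns → C(7,4) = 35; no analysts → C(10,4) = 210.
Add back selections omitting two groups (i.e. drawn from a single group): C(3,4) + C(7,4) + C(4,4) = 36.
By inclusion–exclusion: 1001 − 575 + 36 = 462.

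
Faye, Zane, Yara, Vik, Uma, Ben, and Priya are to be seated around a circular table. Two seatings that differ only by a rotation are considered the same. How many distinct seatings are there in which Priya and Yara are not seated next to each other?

480

Without the restriction there are (6)! = 720 seatings.
Seatings with Priya beside Yara: treat them as a block with 2 internal orders, giving 2 × (5)! = 240.
Subtracting, 720 − 240 = 480.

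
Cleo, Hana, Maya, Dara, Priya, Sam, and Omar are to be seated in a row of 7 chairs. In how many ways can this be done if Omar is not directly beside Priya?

3600

There are 7! = 5040 arrangements in all. If Omar and Priya are adjacent, merging them into one block gives 2·(6)! = 1440 arrangements.
So 5040 − 1440 = 3600 arrangements keep them apart.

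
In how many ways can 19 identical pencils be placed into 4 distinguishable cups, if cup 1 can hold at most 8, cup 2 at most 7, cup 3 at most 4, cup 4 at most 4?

By stars and bars, unrestricted non-negative solutions to x_1+…+x_4 = 19 number C(19+3,3) = 1540.
Subtract solutions that violate a single cap (substitute x_i' = x_i − (cap_i+1)): x_1 ≥ 9 gives C(13,3) = 286; x_2 ≥ 8 gives C(14,3) = 364; x_3 ≥ 5 gives C(17,3) = 680; x_4 ≥ 5 gives C(17,3) = 680. Together 2010.
Add back pairs where two caps are both exceeded: 10 + 56 + 56 + 84 + 84 + 220 = 510.
Subtract triples: 0 + 0 + 1 + 4 = 5.
By inclusion–exclusion the count is 1540 − 2010 + 510 − 5 = 35.

35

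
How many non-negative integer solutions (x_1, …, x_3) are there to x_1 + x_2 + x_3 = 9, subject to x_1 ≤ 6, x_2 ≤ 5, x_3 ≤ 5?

29

Ignoring the caps, the number of non-negative solutions to x_1+…+x_3 = 9 is C(11,2) = 55.
Subtract solutions that violate a single cap (substitute x_i' = x_i − (cap_i+1)): x_1 ≥ 7 gives C(4,2) = 6; x_2 ≥ 6 gives C(5,2) = 10; x_3 ≥ 6 gives C(5,2) = 10. Together 26.
No two caps can be exceeded simultaneously, so the pair terms are all 0.
By inclusion–exclusion the count is 55 − 26 + 0 = 29.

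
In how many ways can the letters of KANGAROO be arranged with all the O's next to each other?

Treat the 2 copies of O as a single block. The multiset to arrange is then {OO, A, A, G, K, N, R}, 7 items in all.
That gives (7)!/(2!) = 2520 arrangements.

2520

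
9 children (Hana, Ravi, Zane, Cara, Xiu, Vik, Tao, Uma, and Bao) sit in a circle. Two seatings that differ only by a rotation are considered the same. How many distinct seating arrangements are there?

40320

Seat Hana anywhere (absorbing the rotational symmetry), then permute the other 8: (8)! = 40320.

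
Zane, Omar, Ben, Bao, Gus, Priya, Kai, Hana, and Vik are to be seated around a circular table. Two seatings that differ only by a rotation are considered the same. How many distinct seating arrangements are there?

Around a circle, 9 distinct people have 9!/9 = (8)! = 40320 rotationally distinct seatings.

40320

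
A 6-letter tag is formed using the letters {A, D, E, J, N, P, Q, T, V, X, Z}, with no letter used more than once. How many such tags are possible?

332640

This is a permutation of 6 out of 11: P(11,6) = 11!/5!.
That product is 11 × 10 × 9 × 8 × 7 × 6 = 332640.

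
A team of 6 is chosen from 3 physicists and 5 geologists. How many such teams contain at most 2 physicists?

Split by how many physicists are chosen (0 through 2).
Sum: C(3,0)·C(5,6) + C(3,1)·C(5,5) + C(3,2)·C(5,4) = 0 + 3 + 15 = 18.

18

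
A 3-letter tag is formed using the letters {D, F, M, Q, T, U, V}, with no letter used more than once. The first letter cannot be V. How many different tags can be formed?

The first letter has 7−1 = 6 choices (anything except V).
The remaining 2 letters are filled from the other 6 symbols without repetition: 6 × 5 = 30.
Total: 6 × 30 = 180.

180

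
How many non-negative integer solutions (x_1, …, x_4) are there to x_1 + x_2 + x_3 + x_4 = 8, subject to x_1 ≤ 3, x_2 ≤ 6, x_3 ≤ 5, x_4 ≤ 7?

By stars and bars, unrestricted non-negative solutions to x_1+…+x_4 = 8 number C(8+3,3) = 165.
Subtract solutions that violate a single cap (substitute x_i' = x_i − (cap_i+1)): x_1 ≥ 4 gives C(7,3) = 35; x_2 ≥ 7 gives C(4,3) = 4; x_3 ≥ 6 gives C(5,3) = 10; x_4 ≥ 8 gives C(3,3) = 1. Together 50.
No two caps can be exceeded simultaneously, so the pair terms are all 0.
By inclusion–exclusion the count is 165 − 50 + 0 = 115.

115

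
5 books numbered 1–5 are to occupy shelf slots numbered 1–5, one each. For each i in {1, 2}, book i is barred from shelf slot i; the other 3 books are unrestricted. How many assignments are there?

Let Aᵢ (for i ∈ {1, 2}) be the placements that put book i in its forbidden shelf slot. Any j of these fix j positions, leaving (5−j)! ways to fill the rest, and there are C(2,j) ways to pick which j.
By inclusion–exclusion, the number of valid placements is Σ_{j=0}^{2} (−1)^j C(2,j)·(5−j)!.
Computing: 120 − 48 + 6 = 78.

78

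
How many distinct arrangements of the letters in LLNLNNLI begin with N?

105

Fix N in the first position and arrange the remaining 7 letters.
Those 7 letters have L appearing 4 times and N appearing twice, giving (7)!/(4!·2!) = 105.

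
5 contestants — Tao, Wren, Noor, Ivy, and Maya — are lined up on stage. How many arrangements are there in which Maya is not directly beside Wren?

72

There are 5! = 120 arrangements in all. If Maya and Wren are adjacent, merging them into one block gives 2·(4)! = 48 arrangements.
Complementary counting: 120 − 48 = 72.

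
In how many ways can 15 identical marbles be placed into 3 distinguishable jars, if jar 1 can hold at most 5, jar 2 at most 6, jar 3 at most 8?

Without the upper bounds there are C(17,2) = 136 ways to split 15 among 3 jars.
Subtract solutions that violate a single cap (substitute x_i' = x_i − (cap_i+1)): x_1 ≥ 6 gives C(11,2) = 55; x_2 ≥ 7 gives C(10,2) = 45; x_3 ≥ 9 gives C(8,2) = 28. Together 128.
Add back pairs where two caps are both exceeded: 6 + 1 + 0 = 7.
By inclusion–exclusion the count is 136 − 128 + 7 = 15.

15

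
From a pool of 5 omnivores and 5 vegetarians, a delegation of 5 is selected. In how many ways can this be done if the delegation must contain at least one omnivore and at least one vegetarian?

250

Unrestricted: C(10,5) = 252 ways to pick any 5 of the 10.
Subtract selections that omit an entire group: no omnivores → C(5,5) = 1; no vegetarians → C(5,5) = 1.
Both groups omitted at once is impossible, so 252 − 2 = 250.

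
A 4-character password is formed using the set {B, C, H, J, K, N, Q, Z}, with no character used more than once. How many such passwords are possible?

This is a permutation of 4 out of 8: P(8,4) = 8!/4!.
8 × 7 × 6 × 5 = 1680.

1680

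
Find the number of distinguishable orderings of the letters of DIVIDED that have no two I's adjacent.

There are 7!/(3!·2!) = 420 arrangements of DIVIDED in total.
Arrangements with the I's together: treat II as one letter, giving (6)!/(3!) = 120.
Hence 420 − 120 = 300.

300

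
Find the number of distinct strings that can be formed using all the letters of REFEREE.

105

REFEREE has 7 letters with E appearing 4 times and R appearing twice.
The number of distinct arrangements is 7!/(4!·2!) = 5040/48 = 105.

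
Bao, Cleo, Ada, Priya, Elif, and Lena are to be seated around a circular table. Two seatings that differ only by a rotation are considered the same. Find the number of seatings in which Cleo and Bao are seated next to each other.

Glue Cleo and Bao into a block (2 internal orders). Seating 5 units around a circle gives (4)! arrangements.
So 2 × (4)! = 2 × 24 = 48.

48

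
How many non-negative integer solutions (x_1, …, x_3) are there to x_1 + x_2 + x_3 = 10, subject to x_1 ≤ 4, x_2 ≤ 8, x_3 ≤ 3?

Ignoring the caps, the number of non-negative solutions to x_1+…+x_3 = 10 is C(12,2) = 66.
Subtract solutions that violate a single cap (substitute x_i' = x_i − (cap_i+1)): x_1 ≥ 5 gives C(7,2) = 21; x_2 ≥ 9 gives C(3,2) = 3; x_3 ≥ 4 gives C(8,2) = 28. Together 52.
Add back pairs where two caps are both exceeded: 0 + 3 + 0 = 3.
By inclusion–exclusion the count is 66 − 52 + 3 = 17.

17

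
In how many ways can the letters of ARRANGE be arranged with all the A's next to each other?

Treat the 2 copies of A as a single block. The multiset to arrange is then {AA, E, G, N, R, R}, 6 items in all.
That gives (6)!/(2!) = 360 arrangements.

360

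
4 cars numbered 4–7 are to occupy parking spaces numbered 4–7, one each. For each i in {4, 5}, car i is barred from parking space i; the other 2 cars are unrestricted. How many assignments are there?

Let Aᵢ (for i ∈ {4, 5}) be the placements that put car i in its forbidden parking space. Any j of these fix j positions, leaving (4−j)! ways to fill the rest, and there are C(2,j) ways to pick which j.
By inclusion–exclusion, the number of valid placements is Σ_{j=0}^{2} (−1)^j C(2,j)·(4−j)!.
Computing: 24 − 12 + 2 = 14.

14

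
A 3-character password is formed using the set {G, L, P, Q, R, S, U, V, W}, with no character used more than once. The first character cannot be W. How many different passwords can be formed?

448

The first character has 9−1 = 8 choices (anything except W).
The remaining 2 characters are filled from the other 8 symbols without repetition: 8 × 7 = 56.
Total: 8 × 56 = 448.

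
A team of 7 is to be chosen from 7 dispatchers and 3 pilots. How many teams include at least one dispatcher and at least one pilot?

119

Unrestricted: C(10,7) = 120 ways to pick any 7 of the 10.
Subtract selections that omit an entire group: no dispatchers → C(3,7) = 0; no pilots → C(7,7) = 1.
Both groups omitted at once is impossible, so 120 − 1 = 119.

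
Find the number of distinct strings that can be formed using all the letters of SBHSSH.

Letter multiplicities in SBHSSH: B×1, H×2, S×3.
So there are 6! / (3!·2!) = 60 distinguishable arrangements.

60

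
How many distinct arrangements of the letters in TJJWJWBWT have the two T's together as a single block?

Treat the 2 copies of T as a single block. The multiset to arrange is then {TT, B, J, J, J, W, W, W}, 8 items in all.
That gives (8)!/(3!·3!) = 1120 arrangements.

1120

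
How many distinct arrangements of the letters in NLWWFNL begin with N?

180

With the first slot taken by N, it remains to arrange the other 6 letters (LWWFNL).
Those 6 letters have L appearing twice and W appearing twice, giving (6)!/(2!·2!) = 180.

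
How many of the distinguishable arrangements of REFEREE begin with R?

With the first slot taken by R, it remains to arrange the other 6 letters (EFEREE).
Those 6 letters have E appearing 4 times, giving (6)!/(4!) = 30.

30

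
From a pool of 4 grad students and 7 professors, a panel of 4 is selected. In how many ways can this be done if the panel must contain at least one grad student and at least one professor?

294

Unrestricted: C(11,4) = 330 ways to pick any 4 of the 11.
Selections missing a whole group: no grad students → C(7,4) = 35; no professors → C(4,4) = 1.
Both groups omitted at once is impossible, so 330 − 36 = 294.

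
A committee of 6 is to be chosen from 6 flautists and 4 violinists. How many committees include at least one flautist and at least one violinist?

Total 6-person selections from all 10: C(10,6) = 210.
Selections missing a whole group: no flautists → C(4,6) = 0; no violinists → C(6,6) = 1.
Both groups omitted at once is impossible, so 210 − 1 = 209.

209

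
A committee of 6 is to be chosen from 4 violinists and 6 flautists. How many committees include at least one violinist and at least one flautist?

209

Unrestricted: C(10,6) = 210 ways to pick any 6 of the 10.
Selections missing a whole group: no violinists → C(6,6) = 1; no flautists → C(4,6) = 0.
Both groups omitted at once is impossible, so 210 − 1 = 209.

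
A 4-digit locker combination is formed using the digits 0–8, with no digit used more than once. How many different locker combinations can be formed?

Choose and order 4 of the 9 symbols: the first digit has 9 options, the next 8, then 7, 6.
That product is 9 × 8 × 7 × 6 = 3024.

3024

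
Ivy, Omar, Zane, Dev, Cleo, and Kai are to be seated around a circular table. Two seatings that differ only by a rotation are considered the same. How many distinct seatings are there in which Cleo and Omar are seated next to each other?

48

Treat {Cleo, Omar} as one unit (2 internal orders) and seat the resulting 5 units around the table: (4)! circular arrangements.
So 2 × (4)! = 2 × 24 = 48.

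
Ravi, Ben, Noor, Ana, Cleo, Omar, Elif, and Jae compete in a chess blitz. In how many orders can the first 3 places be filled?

336

There are 8 choices for 1st place, 7 for 2nd, and 6 for 3rd.
That gives 8 × 7 × 6 = 336.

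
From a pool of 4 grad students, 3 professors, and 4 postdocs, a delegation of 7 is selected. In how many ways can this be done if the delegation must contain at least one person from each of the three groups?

Total 7-person selections from all 11: C(11,7) = 330.
Subtract selections that omit an entire group: no grad students → C(7,7) = 1; no professors → C(8,7) = 8; no postdocs → C(7,7) = 1.
Add back selections omitting two groups (i.e. drawn from a single group): C(4,7) + C(3,7) + C(4,7) = 0.
By inclusion–exclusion: 330 − 10 + 0 = 320.

320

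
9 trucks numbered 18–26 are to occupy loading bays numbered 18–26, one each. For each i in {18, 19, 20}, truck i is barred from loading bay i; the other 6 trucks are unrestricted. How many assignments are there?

256320

Let Aᵢ (for i ∈ {18, 19, 20}) be the placements that put truck i in its forbidden loading bay. Any j of these fix j positions, leaving (9−j)! ways to fill the rest, and there are C(3,j) ways to pick which j.
By inclusion–exclusion, the number of valid placements is Σ_{j=0}^{3} (−1)^j C(3,j)·(9−j)!.
Computing: 362880 − 120960 + 15120 − 720 = 256320.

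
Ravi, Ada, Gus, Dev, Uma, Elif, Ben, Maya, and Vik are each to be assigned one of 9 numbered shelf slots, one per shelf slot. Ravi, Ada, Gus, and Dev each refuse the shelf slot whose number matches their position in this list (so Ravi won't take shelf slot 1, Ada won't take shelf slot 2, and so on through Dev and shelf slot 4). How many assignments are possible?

Let Aᵢ (for 1 ≤ i ≤ 4) be the placements that put person i in their forbidden shelf slot. Any j of these fix j positions, leaving (9−j)! ways to fill the rest, and there are C(4,j) ways to pick which j.
By inclusion–exclusion, the number of valid placements is Σ_{j=0}^{4} (−1)^j C(4,j)·(9−j)!.
Computing: 362880 − 161280 + 30240 − 2880 + 120 = 229080.

229080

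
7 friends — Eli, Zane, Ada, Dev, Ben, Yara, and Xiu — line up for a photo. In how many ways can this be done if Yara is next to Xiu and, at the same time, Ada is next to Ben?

480

Treat {Yara,Xiu} as one block (2 orders) and {Ada,Ben} as another (2 orders).
That leaves 5 units to arrange: 2 × 2 × 5! = 4 × 120 = 480.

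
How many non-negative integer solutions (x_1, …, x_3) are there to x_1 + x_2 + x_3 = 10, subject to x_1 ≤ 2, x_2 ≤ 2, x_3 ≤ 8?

6

Without the upper bounds there are C(12,2) = 66 ways to split 10 among 3 variables.
Subtract solutions that violate a single cap (substitute x_i' = x_i − (cap_i+1)): x_1 ≥ 3 gives C(9,2) = 36; x_2 ≥ 3 gives C(9,2) = 36; x_3 ≥ 9 gives C(3,2) = 3. Together 75.
Add back pairs where two caps are both exceeded: 15 + 0 + 0 = 15.
By inclusion–exclusion the count is 66 − 75 + 15 = 6.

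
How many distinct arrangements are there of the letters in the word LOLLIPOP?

1680

Letter multiplicities in LOLLIPOP: I×1, L×3, O×2, P×2.
So there are 8! / (3!·2!·2!) = 1680 distinguishable arrangements.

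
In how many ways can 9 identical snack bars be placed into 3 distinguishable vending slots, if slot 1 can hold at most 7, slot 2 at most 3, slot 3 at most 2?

By stars and bars, unrestricted non-negative solutions to x_1+…+x_3 = 9 number C(9+2,2) = 55.
Subtract solutions that violate a single cap (substitute x_i' = x_i − (cap_i+1)): x_1 ≥ 8 gives C(3,2) = 3; x_2 ≥ 4 gives C(7,2) = 21; x_3 ≥ 3 gives C(8,2) = 28. Together 52.
Add back pairs where two caps are both exceeded: 0 + 0 + 6 = 6.
By inclusion–exclusion the count is 55 − 52 + 6 = 9.

9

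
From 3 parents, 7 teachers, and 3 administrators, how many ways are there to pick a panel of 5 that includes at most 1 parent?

882

Split by how many parents are chosen (0 through 1).
Sum: C(3,0)·C(10,5) + C(3,1)·C(10,4) = 252 + 630 = 882.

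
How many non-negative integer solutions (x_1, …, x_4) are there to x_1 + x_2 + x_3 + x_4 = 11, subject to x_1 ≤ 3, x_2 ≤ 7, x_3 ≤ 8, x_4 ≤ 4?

Ignoring the caps, the number of non-negative solutions to x_1+…+x_4 = 11 is C(14,3) = 364.
Subtract solutions that violate a single cap (substitute x_i' = x_i − (cap_i+1)): x_1 ≥ 4 gives C(10,3) = 120; x_2 ≥ 8 gives C(6,3) = 20; x_3 ≥ 9 gives C(5,3) = 10; x_4 ≥ 5 gives C(9,3) = 84. Together 234.
Add back pairs where two caps are both exceeded: 0 + 0 + 10 + 0 + 0 + 0 = 10.
By inclusion–exclusion the count is 364 − 234 + 10 = 140.

140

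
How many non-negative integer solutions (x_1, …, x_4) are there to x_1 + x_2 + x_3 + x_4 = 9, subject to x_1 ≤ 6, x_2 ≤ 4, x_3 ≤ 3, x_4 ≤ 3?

Without the upper bounds there are C(12,3) = 220 ways to split 9 among 4 variables.
Subtract solutions that violate a single cap (substitute x_i' = x_i − (cap_i+1)): x_1 ≥ 7 gives C(5,3) = 10; x_2 ≥ 5 gives C(7,3) = 35; x_3 ≥ 4 gives C(8,3) = 56; x_4 ≥ 4 gives C(8,3) = 56. Together 157.
Add back pairs where two caps are both exceeded: 0 + 0 + 0 + 1 + 1 + 4 = 6.
By inclusion–exclusion the count is 220 − 157 + 6 = 69.

69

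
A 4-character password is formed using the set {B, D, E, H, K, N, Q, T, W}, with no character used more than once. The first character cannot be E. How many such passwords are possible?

2688

The first character has 9−1 = 8 choices (anything except E).
The remaining 3 characters are filled from the other 8 symbols without repetition: 8 × 7 × 6 = 336.
Total: 8 × 336 = 2688.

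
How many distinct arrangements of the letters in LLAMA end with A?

12

With the last slot taken by A, it remains to arrange the other 4 letters (LLMA).
Those 4 letters have L appearing twice, giving (4)!/(2!) = 12.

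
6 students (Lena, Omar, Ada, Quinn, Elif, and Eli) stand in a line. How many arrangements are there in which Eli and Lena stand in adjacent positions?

240

Place the 4 others and the Eli-Lena pair as 5 objects in a line; the pair has 2 internal arrangements.
That gives 2 × 5! = 2 × 120 = 240.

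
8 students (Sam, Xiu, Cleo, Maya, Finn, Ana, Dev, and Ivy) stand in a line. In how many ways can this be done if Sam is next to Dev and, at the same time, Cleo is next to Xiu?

Treat {Sam,Dev} as one block (2 orders) and {Cleo,Xiu} as another (2 orders).
That leaves 6 units to arrange: 2 × 2 × 6! = 4 × 720 = 2880.

2880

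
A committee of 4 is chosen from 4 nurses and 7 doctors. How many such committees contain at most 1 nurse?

Split by how many nurses are chosen (0 through 1).
Sum: C(4,0)·C(7,4) + C(4,1)·C(7,3) = 35 + 140 = 175.

175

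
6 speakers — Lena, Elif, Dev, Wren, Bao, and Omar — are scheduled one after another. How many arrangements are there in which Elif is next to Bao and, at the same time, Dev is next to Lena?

Treat {Elif,Bao} as one block (2 orders) and {Dev,Lena} as another (2 orders).
That leaves 4 units to arrange: 2 × 2 × 4! = 4 × 24 = 96.

96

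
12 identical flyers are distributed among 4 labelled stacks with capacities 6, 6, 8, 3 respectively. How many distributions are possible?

166

Without the upper bounds there are C(15,3) = 455 ways to split 12 among 4 stacks.
Subtract solutions that violate a single cap (substitute x_i' = x_i − (cap_i+1)): x_1 ≥ 7 gives C(8,3) = 56; x_2 ≥ 7 gives C(8,3) = 56; x_3 ≥ 9 gives C(6,3) = 20; x_4 ≥ 4 gives C(11,3) = 165. Together 297.
Add back pairs where two caps are both exceeded: 0 + 0 + 4 + 0 + 4 + 0 = 8.
By inclusion–exclusion the count is 455 − 297 + 8 = 166.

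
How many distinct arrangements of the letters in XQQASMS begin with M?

Fix M in the first position and arrange the remaining 6 letters.
Those 6 letters have Q appearing twice and S appearing twice, giving (6)!/(2!·2!) = 180.

180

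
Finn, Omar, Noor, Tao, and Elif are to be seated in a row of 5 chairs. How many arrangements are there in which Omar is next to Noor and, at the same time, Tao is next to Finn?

Treat {Omar,Noor} as one block (2 orders) and {Tao,Finn} as another (2 orders).
That leaves 3 units to arrange: 2 × 2 × 3! = 4 × 6 = 24.

24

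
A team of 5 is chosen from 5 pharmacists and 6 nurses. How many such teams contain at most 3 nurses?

Split by how many nurses are chosen (0 through 3).
Sum: C(6,0)·C(5,5) + C(6,1)·C(5,4) + C(6,2)·C(5,3) + C(6,3)·C(5,2) = 1 + 30 + 150 + 200 = 381.

381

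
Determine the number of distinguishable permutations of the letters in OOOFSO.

The 6 letters of OOOFSO have repeats: O appearing 4 times.
The number of distinct arrangements is 6!/(4!) = 720/24 = 30.

30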